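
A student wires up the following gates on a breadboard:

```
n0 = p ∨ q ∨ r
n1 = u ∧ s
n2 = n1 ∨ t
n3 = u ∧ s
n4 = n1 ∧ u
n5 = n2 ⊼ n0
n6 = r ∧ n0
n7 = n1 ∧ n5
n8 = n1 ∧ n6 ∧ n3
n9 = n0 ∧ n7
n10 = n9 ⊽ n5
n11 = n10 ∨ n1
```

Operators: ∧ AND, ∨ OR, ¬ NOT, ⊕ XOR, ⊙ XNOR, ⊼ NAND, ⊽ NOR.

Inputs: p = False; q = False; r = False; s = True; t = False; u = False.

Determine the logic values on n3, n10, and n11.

n3 = False, n10 = False, n11 = False

n0 = p OR q OR r = False OR False OR False = False
n1 = u AND s = False AND True = False
n2 = n1 OR t = False OR False = False
n3 = u AND s = False AND True = False
n5 = n2 NAND n0 = False NAND False = True
n7 = n1 AND n5 = False AND True = False
n9 = n0 AND n7 = False AND False = False
n10 = n9 NOR n5 = False NOR True = False
n11 = n10 OR n1 = False OR False = False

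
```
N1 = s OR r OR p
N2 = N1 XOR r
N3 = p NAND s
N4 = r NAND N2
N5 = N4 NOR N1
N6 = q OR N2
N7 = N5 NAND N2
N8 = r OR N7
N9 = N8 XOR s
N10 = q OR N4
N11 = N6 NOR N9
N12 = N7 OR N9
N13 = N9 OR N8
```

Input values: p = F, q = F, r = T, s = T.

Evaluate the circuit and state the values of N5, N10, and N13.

N5 = F, N10 = T, N13 = T

N1 = s OR r OR p = T OR T OR F = T
N2 = N1 XOR r = T XOR T = F
N4 = r NAND N2 = T NAND F = T
N5 = N4 NOR N1 = T NOR T = F
N7 = N5 NAND N2 = F NAND F = T
N8 = r OR N7 = T OR T = T
N9 = N8 XOR s = T XOR T = F
N10 = q OR N4 = F OR T = T
N13 = N9 OR N8 = F OR T = T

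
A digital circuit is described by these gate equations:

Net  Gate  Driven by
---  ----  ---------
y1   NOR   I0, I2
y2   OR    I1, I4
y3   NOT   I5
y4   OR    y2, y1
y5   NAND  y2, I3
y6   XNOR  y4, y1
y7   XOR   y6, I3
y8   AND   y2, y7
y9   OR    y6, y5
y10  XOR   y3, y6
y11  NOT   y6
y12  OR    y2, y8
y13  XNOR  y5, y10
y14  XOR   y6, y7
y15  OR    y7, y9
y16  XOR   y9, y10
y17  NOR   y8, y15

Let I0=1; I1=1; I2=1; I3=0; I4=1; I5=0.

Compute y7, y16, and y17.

y7 = 0  y16 = 0  y17 = 0

y1 = I0 NOR I2 = 1 NOR 1 = 0
y2 = I1 OR I4 = 1 OR 1 = 1
y3 = NOT I5 = NOT 0 = 1
y4 = y2 OR y1 = 1 OR 0 = 1
y5 = y2 NAND I3 = 1 NAND 0 = 1
y6 = y4 XNOR y1 = 1 XNOR 0 = 0
y7 = y6 XOR I3 = 0 XOR 0 = 0
y8 = y2 AND y7 = 1 AND 0 = 0
y9 = y6 OR y5 = 0 OR 1 = 1
y10 = y3 XOR y6 = 1 XOR 0 = 1
y15 = y7 OR y9 = 0 OR 1 = 1
y16 = y9 XOR y10 = 1 XOR 1 = 0
y17 = y8 NOR y15 = 0 NOR 1 = 0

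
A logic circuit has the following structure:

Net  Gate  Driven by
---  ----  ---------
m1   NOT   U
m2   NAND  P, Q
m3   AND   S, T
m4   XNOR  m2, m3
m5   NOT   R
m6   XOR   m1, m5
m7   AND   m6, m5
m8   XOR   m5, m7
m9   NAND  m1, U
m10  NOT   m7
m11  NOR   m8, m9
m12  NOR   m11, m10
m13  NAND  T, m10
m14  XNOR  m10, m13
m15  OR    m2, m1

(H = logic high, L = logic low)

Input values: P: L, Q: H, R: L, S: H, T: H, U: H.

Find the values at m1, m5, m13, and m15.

m1 = NOT U = NOT H = L
m2 = P NAND Q = L NAND H = H
m5 = NOT R = NOT L = H
m6 = m1 XOR m5 = L XOR H = H
m7 = m6 AND m5 = H AND H = H
m10 = NOT m7 = NOT H = L
m13 = T NAND m10 = H NAND L = H
m15 = m2 OR m1 = H OR L = H

m1 = L, m5 = H, m13 = H, m15 = H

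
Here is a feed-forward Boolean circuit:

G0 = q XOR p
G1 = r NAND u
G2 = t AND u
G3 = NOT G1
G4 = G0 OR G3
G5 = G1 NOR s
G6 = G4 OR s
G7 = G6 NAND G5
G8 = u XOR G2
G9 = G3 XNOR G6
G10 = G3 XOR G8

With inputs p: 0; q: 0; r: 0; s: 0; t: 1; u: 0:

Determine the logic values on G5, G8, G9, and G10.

G5 = 0  G8 = 0  G9 = 1  G10 = 0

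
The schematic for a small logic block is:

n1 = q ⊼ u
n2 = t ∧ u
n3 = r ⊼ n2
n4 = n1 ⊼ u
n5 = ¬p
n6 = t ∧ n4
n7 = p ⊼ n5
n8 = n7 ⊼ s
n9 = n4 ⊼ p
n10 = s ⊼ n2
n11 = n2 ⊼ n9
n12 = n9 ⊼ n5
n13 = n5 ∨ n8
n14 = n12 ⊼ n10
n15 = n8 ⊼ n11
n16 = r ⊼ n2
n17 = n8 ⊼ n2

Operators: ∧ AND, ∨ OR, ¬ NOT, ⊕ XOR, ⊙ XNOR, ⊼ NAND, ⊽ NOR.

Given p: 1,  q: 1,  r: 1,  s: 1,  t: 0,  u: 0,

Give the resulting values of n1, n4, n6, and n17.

n1 = q NAND u = 1 NAND 0 = 1
n2 = t AND u = 0 AND 0 = 0
n4 = n1 NAND u = 1 NAND 0 = 1
n5 = NOT p = NOT 1 = 0
n6 = t AND n4 = 0 AND 1 = 0
n7 = p NAND n5 = 1 NAND 0 = 1
n8 = n7 NAND s = 1 NAND 1 = 0
n17 = n8 NAND n2 = 0 NAND 0 = 1

n1 = 1, n4 = 1, n6 = 0, n17 = 1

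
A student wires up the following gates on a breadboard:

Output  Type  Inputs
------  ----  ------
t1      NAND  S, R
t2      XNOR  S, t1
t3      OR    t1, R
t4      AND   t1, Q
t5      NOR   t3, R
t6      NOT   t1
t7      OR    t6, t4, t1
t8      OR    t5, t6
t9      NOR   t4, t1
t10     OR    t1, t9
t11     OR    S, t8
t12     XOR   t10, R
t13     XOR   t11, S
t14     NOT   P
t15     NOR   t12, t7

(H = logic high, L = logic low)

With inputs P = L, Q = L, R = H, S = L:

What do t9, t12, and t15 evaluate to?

t9 = L, t12 = L, t15 = L

t1 = S NAND R = L NAND H = H
t4 = t1 AND Q = H AND L = L
t6 = NOT t1 = NOT H = L
t7 = t6 OR t4 OR t1 = L OR L OR H = H
t9 = t4 NOR t1 = L NOR H = L
t10 = t1 OR t9 = H OR L = H
t12 = t10 XOR R = H XOR H = L
t15 = t12 NOR t7 = L NOR H = L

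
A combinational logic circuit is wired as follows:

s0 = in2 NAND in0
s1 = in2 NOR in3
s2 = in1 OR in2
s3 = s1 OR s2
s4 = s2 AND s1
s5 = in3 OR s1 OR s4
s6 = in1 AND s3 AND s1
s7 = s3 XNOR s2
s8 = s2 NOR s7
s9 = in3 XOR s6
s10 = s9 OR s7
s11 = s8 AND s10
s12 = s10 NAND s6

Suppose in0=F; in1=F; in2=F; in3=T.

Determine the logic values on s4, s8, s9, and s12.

s1 = in2 NOR in3 = F NOR T = F
s2 = in1 OR in2 = F OR F = F
s3 = s1 OR s2 = F OR F = F
s4 = s2 AND s1 = F AND F = F
s6 = in1 AND s3 AND s1 = F AND F AND F = F
s7 = s3 XNOR s2 = F XNOR F = T
s8 = s2 NOR s7 = F NOR T = F
s9 = in3 XOR s6 = T XOR F = T
s10 = s9 OR s7 = T OR T = T
s12 = s10 NAND s6 = T NAND F = T

s4 = F, s8 = F, s9 = T, s12 = T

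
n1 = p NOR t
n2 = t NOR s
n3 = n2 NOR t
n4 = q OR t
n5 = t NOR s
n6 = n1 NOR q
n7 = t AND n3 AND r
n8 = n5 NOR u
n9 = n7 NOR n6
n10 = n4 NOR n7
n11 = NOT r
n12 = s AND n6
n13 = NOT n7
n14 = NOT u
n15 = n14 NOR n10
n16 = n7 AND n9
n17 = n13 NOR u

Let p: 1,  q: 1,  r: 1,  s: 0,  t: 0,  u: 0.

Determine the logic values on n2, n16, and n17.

n2 = 1; n16 = 0; n17 = 0

n1 = p NOR t = 1 NOR 0 = 0
n2 = t NOR s = 0 NOR 0 = 1
n3 = n2 NOR t = 1 NOR 0 = 0
n6 = n1 NOR q = 0 NOR 1 = 0
n7 = t AND n3 AND r = 0 AND 0 AND 1 = 0
n9 = n7 NOR n6 = 0 NOR 0 = 1
n13 = NOT n7 = NOT 0 = 1
n16 = n7 AND n9 = 0 AND 1 = 0
n17 = n13 NOR u = 1 NOR 0 = 0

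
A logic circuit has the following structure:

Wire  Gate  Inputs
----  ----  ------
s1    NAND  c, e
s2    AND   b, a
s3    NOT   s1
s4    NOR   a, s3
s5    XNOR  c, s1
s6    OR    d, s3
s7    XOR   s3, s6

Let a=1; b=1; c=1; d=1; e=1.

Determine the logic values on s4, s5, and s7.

s1 = c NAND e = 1 NAND 1 = 0
s3 = NOT s1 = NOT 0 = 1
s4 = a NOR s3 = 1 NOR 1 = 0
s5 = c XNOR s1 = 1 XNOR 0 = 0
s6 = d OR s3 = 1 OR 1 = 1
s7 = s3 XOR s6 = 1 XOR 1 = 0

s4 = 0, s5 = 0, s7 = 0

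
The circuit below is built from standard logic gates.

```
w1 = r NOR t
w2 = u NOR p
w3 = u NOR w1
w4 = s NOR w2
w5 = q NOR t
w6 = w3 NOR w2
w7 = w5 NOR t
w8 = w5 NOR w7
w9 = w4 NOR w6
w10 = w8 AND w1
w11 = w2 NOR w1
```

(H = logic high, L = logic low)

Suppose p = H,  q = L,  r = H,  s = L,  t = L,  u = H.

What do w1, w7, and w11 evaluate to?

w1 = L, w7 = L, w11 = H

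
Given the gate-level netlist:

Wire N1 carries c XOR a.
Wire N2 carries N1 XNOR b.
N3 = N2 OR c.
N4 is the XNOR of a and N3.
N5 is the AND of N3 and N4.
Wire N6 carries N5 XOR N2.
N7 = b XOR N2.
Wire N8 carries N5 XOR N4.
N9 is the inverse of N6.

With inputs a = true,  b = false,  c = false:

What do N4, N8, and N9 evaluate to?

N1 = c XOR a = false XOR true = true
N2 = N1 XNOR b = true XNOR false = false
N3 = N2 OR c = false OR false = false
N4 = a XNOR N3 = true XNOR false = false
N5 = N3 AND N4 = false AND false = false
N6 = N5 XOR N2 = false XOR false = false
N8 = N5 XOR N4 = false XOR false = false
N9 = NOT N6 = NOT false = true

N4 = false, N8 = false, N9 = true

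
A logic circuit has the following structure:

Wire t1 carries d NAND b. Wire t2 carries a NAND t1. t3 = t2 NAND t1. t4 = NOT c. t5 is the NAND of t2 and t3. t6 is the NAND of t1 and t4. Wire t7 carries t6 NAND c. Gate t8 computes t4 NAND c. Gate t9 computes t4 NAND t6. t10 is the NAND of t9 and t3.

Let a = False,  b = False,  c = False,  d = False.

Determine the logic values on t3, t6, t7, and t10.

t1 = d NAND b = False NAND False = True
t2 = a NAND t1 = False NAND True = True
t3 = t2 NAND t1 = True NAND True = False
t4 = NOT c = NOT False = True
t6 = t1 NAND t4 = True NAND True = False
t7 = t6 NAND c = False NAND False = True
t9 = t4 NAND t6 = True NAND False = True
t10 = t9 NAND t3 = True NAND False = True

t3 = False; t6 = False; t7 = True; t10 = True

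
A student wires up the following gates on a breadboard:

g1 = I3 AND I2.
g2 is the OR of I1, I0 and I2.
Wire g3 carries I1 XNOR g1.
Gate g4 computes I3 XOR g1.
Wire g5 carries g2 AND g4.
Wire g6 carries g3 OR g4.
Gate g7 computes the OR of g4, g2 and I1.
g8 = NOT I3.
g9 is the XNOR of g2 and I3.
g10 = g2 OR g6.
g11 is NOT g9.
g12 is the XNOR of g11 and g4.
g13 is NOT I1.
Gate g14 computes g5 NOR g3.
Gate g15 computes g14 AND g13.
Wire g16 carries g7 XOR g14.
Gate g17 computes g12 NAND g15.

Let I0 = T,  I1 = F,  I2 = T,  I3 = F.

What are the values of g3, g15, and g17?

g3 = T; g15 = F; g17 = T

g1 = I3 AND I2 = F AND T = F
g2 = I1 OR I0 OR I2 = F OR T OR T = T
g3 = I1 XNOR g1 = F XNOR F = T
g4 = I3 XOR g1 = F XOR F = F
g5 = g2 AND g4 = T AND F = F
g9 = g2 XNOR I3 = T XNOR F = F
g11 = NOT g9 = NOT F = T
g12 = g11 XNOR g4 = T XNOR F = F
g13 = NOT I1 = NOT F = T
g14 = g5 NOR g3 = F NOR T = F
g15 = g14 AND g13 = F AND T = F
g17 = g12 NAND g15 = F NAND F = T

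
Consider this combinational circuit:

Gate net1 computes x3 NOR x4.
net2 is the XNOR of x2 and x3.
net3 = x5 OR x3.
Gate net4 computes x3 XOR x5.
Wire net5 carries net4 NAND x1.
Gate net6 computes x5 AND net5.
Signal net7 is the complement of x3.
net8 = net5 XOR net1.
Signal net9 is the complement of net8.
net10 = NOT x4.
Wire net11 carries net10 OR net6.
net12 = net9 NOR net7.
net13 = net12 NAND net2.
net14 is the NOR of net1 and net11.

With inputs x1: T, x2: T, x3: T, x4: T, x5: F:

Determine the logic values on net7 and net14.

net7 = F; net14 = T

net1 = x3 NOR x4 = T NOR T = F
net4 = x3 XOR x5 = T XOR F = T
net5 = net4 NAND x1 = T NAND T = F
net6 = x5 AND net5 = F AND F = F
net7 = NOT x3 = NOT T = F
net10 = NOT x4 = NOT T = F
net11 = net10 OR net6 = F OR F = F
net14 = net1 NOR net11 = F NOR F = T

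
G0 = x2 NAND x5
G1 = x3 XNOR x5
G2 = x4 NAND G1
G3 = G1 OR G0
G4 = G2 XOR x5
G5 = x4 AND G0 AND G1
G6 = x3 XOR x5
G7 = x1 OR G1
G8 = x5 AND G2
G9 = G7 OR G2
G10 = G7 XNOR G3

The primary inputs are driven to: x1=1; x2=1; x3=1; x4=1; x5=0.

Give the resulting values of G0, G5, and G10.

G0 = 1  G5 = 0  G10 = 1

G0 = x2 NAND x5 = 1 NAND 0 = 1
G1 = x3 XNOR x5 = 1 XNOR 0 = 0
G3 = G1 OR G0 = 0 OR 1 = 1
G5 = x4 AND G0 AND G1 = 1 AND 1 AND 0 = 0
G7 = x1 OR G1 = 1 OR 0 = 1
G10 = G7 XNOR G3 = 1 XNOR 1 = 1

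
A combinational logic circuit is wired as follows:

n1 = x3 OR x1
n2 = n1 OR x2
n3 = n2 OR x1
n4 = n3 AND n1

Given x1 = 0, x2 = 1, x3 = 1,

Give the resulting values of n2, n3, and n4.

n2 = 1, n3 = 1, n4 = 1

n1 = x3 OR x1 = 1 OR 0 = 1
n2 = n1 OR x2 = 1 OR 1 = 1
n3 = n2 OR x1 = 1 OR 0 = 1
n4 = n3 AND n1 = 1 AND 1 = 1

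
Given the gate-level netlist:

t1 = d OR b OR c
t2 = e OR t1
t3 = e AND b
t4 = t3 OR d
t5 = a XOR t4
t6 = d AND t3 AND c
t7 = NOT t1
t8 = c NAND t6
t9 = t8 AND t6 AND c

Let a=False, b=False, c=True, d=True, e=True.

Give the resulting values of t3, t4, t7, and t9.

t3 = False, t4 = True, t7 = False, t9 = False

t1 = d OR b OR c = True OR False OR True = True
t3 = e AND b = True AND False = False
t4 = t3 OR d = False OR True = True
t6 = d AND t3 AND c = True AND False AND True = False
t7 = NOT t1 = NOT True = False
t8 = c NAND t6 = True NAND False = True
t9 = t8 AND t6 AND c = True AND False AND True = False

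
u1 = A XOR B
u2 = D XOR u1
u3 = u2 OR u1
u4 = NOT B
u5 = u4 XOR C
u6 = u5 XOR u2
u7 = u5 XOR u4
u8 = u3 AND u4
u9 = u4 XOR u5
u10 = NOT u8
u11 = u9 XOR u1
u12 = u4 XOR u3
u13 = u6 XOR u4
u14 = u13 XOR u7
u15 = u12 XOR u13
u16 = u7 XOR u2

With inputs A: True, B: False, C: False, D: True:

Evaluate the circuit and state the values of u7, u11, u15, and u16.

u7 = False, u11 = True, u15 = False, u16 = False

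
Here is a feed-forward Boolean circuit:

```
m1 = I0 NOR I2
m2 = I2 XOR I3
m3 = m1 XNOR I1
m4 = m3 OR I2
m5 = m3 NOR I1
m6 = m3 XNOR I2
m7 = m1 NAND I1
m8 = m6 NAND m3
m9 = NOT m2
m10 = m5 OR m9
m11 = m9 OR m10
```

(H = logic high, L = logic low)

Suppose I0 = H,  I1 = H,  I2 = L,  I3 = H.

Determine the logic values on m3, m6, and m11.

m3 = L; m6 = H; m11 = L

m1 = I0 NOR I2 = H NOR L = L
m2 = I2 XOR I3 = L XOR H = H
m3 = m1 XNOR I1 = L XNOR H = L
m5 = m3 NOR I1 = L NOR H = L
m6 = m3 XNOR I2 = L XNOR L = H
m9 = NOT m2 = NOT H = L
m10 = m5 OR m9 = L OR L = L
m11 = m9 OR m10 = L OR L = L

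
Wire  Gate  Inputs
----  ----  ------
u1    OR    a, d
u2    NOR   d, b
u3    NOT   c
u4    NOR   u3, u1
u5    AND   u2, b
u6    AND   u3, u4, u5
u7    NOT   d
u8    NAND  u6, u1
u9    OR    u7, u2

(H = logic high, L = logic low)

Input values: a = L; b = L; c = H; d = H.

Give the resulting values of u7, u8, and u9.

u7 = L  u8 = H  u9 = L

u1 = a OR d = L OR H = H
u2 = d NOR b = H NOR L = L
u3 = NOT c = NOT H = L
u4 = u3 NOR u1 = L NOR H = L
u5 = u2 AND b = L AND L = L
u6 = u3 AND u4 AND u5 = L AND L AND L = L
u7 = NOT d = NOT H = L
u8 = u6 NAND u1 = L NAND H = H
u9 = u7 OR u2 = L OR L = L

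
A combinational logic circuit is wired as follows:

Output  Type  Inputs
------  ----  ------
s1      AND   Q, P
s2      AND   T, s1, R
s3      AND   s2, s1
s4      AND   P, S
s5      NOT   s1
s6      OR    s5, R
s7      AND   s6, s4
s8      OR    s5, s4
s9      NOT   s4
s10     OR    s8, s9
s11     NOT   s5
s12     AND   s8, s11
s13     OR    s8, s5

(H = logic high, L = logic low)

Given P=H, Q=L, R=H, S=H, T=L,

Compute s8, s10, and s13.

s8 = H, s10 = H, s13 = H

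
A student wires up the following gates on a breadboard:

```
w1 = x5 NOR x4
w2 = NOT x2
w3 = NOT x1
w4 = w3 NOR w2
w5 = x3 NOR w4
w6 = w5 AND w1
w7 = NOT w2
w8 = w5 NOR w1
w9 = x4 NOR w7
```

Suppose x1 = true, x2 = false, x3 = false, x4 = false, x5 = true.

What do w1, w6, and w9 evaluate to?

w1 = false  w6 = false  w9 = true

w1 = x5 NOR x4 = true NOR false = false
w2 = NOT x2 = NOT false = true
w3 = NOT x1 = NOT true = false
w4 = w3 NOR w2 = false NOR true = false
w5 = x3 NOR w4 = false NOR false = true
w6 = w5 AND w1 = true AND false = false
w7 = NOT w2 = NOT true = false
w9 = x4 NOR w7 = false NOR false = true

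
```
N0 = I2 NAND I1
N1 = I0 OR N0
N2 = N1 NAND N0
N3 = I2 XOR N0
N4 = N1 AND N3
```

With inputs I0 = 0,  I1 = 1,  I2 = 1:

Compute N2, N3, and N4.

N2 = 1, N3 = 1, N4 = 0

N0 = I2 NAND I1 = 1 NAND 1 = 0
N1 = I0 OR N0 = 0 OR 0 = 0
N2 = N1 NAND N0 = 0 NAND 0 = 1
N3 = I2 XOR N0 = 1 XOR 0 = 1
N4 = N1 AND N3 = 0 AND 1 = 0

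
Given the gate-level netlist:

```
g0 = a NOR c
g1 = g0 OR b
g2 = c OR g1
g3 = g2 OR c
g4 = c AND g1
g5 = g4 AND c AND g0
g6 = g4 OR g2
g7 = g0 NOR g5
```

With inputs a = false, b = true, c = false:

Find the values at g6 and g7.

g6 = true; g7 = false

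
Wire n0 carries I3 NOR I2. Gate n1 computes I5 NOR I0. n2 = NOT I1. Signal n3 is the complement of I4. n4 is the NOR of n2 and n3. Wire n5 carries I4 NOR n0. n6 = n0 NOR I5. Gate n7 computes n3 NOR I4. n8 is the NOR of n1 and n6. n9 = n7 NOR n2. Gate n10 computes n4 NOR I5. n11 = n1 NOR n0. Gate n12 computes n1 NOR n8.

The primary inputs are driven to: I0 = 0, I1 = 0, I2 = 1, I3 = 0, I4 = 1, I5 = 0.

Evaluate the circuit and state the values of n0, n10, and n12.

n0 = I3 NOR I2 = 0 NOR 1 = 0
n1 = I5 NOR I0 = 0 NOR 0 = 1
n2 = NOT I1 = NOT 0 = 1
n3 = NOT I4 = NOT 1 = 0
n4 = n2 NOR n3 = 1 NOR 0 = 0
n6 = n0 NOR I5 = 0 NOR 0 = 1
n8 = n1 NOR n6 = 1 NOR 1 = 0
n10 = n4 NOR I5 = 0 NOR 0 = 1
n12 = n1 NOR n8 = 1 NOR 0 = 0

n0 = 0; n10 = 1; n12 = 0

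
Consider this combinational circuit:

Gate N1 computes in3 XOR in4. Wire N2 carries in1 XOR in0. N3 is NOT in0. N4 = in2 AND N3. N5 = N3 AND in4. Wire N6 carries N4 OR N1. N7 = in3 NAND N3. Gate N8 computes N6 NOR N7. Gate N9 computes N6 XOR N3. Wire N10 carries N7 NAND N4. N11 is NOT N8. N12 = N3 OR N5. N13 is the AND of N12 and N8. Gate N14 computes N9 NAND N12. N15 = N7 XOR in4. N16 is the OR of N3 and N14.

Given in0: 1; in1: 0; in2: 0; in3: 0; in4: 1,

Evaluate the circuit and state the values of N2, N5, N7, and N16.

N1 = in3 XOR in4 = 0 XOR 1 = 1
N2 = in1 XOR in0 = 0 XOR 1 = 1
N3 = NOT in0 = NOT 1 = 0
N4 = in2 AND N3 = 0 AND 0 = 0
N5 = N3 AND in4 = 0 AND 1 = 0
N6 = N4 OR N1 = 0 OR 1 = 1
N7 = in3 NAND N3 = 0 NAND 0 = 1
N9 = N6 XOR N3 = 1 XOR 0 = 1
N12 = N3 OR N5 = 0 OR 0 = 0
N14 = N9 NAND N12 = 1 NAND 0 = 1
N16 = N3 OR N14 = 0 OR 1 = 1

N2 = 1, N5 = 0, N7 = 1, N16 = 1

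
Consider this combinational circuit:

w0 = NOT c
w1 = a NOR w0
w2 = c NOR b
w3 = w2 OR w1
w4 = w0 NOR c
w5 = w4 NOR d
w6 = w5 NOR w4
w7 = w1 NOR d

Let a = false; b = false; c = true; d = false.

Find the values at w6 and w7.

w6 = false, w7 = false

w0 = NOT c = NOT true = false
w1 = a NOR w0 = false NOR false = true
w4 = w0 NOR c = false NOR true = false
w5 = w4 NOR d = false NOR false = true
w6 = w5 NOR w4 = true NOR false = false
w7 = w1 NOR d = true NOR false = false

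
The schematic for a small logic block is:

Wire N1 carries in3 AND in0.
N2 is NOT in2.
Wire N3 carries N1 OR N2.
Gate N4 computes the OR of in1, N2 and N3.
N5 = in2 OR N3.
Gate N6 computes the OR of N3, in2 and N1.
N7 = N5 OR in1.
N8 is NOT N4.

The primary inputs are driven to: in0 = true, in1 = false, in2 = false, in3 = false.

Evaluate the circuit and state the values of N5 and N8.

N5 = true; N8 = false

N1 = in3 AND in0 = false AND true = false
N2 = NOT in2 = NOT false = true
N3 = N1 OR N2 = false OR true = true
N4 = in1 OR N2 OR N3 = false OR true OR true = true
N5 = in2 OR N3 = false OR true = true
N8 = NOT N4 = NOT true = false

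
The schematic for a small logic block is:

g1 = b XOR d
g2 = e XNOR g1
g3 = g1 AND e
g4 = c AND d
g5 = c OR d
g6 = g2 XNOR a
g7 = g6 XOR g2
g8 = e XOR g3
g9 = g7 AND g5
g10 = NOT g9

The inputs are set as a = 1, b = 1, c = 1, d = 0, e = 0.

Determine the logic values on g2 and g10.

g2 = 0; g10 = 1

g1 = b XOR d = 1 XOR 0 = 1
g2 = e XNOR g1 = 0 XNOR 1 = 0
g5 = c OR d = 1 OR 0 = 1
g6 = g2 XNOR a = 0 XNOR 1 = 0
g7 = g6 XOR g2 = 0 XOR 0 = 0
g9 = g7 AND g5 = 0 AND 1 = 0
g10 = NOT g9 = NOT 0 = 1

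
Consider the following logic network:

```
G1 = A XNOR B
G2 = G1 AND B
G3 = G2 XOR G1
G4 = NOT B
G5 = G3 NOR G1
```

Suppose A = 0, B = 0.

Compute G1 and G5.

G1 = A XNOR B = 0 XNOR 0 = 1
G2 = G1 AND B = 1 AND 0 = 0
G3 = G2 XOR G1 = 0 XOR 1 = 1
G5 = G3 NOR G1 = 1 NOR 1 = 0

G1 = 1, G5 = 0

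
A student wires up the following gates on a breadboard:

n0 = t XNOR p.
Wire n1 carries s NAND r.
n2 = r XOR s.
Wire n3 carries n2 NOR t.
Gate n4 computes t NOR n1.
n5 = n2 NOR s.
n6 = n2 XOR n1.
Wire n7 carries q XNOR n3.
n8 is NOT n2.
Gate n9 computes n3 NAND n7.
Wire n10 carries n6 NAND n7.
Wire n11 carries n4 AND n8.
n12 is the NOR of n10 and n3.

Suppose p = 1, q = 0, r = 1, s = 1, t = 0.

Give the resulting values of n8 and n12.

n8 = 1  n12 = 0

n1 = s NAND r = 1 NAND 1 = 0
n2 = r XOR s = 1 XOR 1 = 0
n3 = n2 NOR t = 0 NOR 0 = 1
n6 = n2 XOR n1 = 0 XOR 0 = 0
n7 = q XNOR n3 = 0 XNOR 1 = 0
n8 = NOT n2 = NOT 0 = 1
n10 = n6 NAND n7 = 0 NAND 0 = 1
n12 = n10 NOR n3 = 1 NOR 1 = 0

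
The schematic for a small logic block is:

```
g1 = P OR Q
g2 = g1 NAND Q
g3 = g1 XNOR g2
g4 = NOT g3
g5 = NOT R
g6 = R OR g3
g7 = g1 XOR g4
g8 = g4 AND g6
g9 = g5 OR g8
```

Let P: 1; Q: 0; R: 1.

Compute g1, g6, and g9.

g1 = P OR Q = 1 OR 0 = 1
g2 = g1 NAND Q = 1 NAND 0 = 1
g3 = g1 XNOR g2 = 1 XNOR 1 = 1
g4 = NOT g3 = NOT 1 = 0
g5 = NOT R = NOT 1 = 0
g6 = R OR g3 = 1 OR 1 = 1
g8 = g4 AND g6 = 0 AND 1 = 0
g9 = g5 OR g8 = 0 OR 0 = 0

g1 = 1, g6 = 1, g9 = 0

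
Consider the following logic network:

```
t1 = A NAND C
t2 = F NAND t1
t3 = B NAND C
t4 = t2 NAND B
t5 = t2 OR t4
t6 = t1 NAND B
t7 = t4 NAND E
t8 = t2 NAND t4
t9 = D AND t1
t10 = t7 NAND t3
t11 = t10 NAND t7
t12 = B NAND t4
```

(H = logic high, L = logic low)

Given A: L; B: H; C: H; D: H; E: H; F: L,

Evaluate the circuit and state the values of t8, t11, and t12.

t8 = H, t11 = L, t12 = H

t1 = A NAND C = L NAND H = H
t2 = F NAND t1 = L NAND H = H
t3 = B NAND C = H NAND H = L
t4 = t2 NAND B = H NAND H = L
t7 = t4 NAND E = L NAND H = H
t8 = t2 NAND t4 = H NAND L = H
t10 = t7 NAND t3 = H NAND L = H
t11 = t10 NAND t7 = H NAND H = L
t12 = B NAND t4 = H NAND L = H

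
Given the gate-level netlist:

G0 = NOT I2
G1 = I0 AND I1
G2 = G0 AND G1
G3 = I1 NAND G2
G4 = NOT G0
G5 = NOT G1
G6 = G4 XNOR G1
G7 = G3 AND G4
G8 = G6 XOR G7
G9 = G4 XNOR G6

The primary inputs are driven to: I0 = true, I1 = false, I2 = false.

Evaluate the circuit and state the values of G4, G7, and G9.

G4 = false  G7 = false  G9 = false

G0 = NOT I2 = NOT false = true
G1 = I0 AND I1 = true AND false = false
G2 = G0 AND G1 = true AND false = false
G3 = I1 NAND G2 = false NAND false = true
G4 = NOT G0 = NOT true = false
G6 = G4 XNOR G1 = false XNOR false = true
G7 = G3 AND G4 = true AND false = false
G9 = G4 XNOR G6 = false XNOR true = false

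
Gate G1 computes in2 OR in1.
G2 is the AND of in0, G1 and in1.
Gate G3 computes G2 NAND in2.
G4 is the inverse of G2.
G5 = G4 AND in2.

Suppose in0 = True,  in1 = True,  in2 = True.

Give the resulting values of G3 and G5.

G3 = False  G5 = False

G1 = in2 OR in1 = True OR True = True
G2 = in0 AND G1 AND in1 = True AND True AND True = True
G3 = G2 NAND in2 = True NAND True = False
G4 = NOT G2 = NOT True = False
G5 = G4 AND in2 = False AND True = False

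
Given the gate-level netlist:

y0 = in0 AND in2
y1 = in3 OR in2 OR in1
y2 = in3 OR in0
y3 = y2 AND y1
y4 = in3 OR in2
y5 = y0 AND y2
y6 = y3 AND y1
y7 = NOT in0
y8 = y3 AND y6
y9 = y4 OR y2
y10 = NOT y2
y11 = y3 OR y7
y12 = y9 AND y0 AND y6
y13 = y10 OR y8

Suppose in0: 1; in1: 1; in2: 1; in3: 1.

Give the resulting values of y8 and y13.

y8 = 1, y13 = 1

y1 = in3 OR in2 OR in1 = 1 OR 1 OR 1 = 1
y2 = in3 OR in0 = 1 OR 1 = 1
y3 = y2 AND y1 = 1 AND 1 = 1
y6 = y3 AND y1 = 1 AND 1 = 1
y8 = y3 AND y6 = 1 AND 1 = 1
y10 = NOT y2 = NOT 1 = 0
y13 = y10 OR y8 = 0 OR 1 = 1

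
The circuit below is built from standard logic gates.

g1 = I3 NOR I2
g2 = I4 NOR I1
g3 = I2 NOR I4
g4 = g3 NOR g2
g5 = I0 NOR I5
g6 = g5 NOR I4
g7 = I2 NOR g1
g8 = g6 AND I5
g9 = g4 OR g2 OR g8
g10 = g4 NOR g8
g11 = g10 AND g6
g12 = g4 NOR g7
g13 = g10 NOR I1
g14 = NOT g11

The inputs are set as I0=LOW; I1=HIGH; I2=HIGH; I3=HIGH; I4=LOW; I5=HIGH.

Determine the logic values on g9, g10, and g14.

g9 = HIGH, g10 = LOW, g14 = HIGH

g2 = I4 NOR I1 = LOW NOR HIGH = LOW
g3 = I2 NOR I4 = HIGH NOR LOW = LOW
g4 = g3 NOR g2 = LOW NOR LOW = HIGH
g5 = I0 NOR I5 = LOW NOR HIGH = LOW
g6 = g5 NOR I4 = LOW NOR LOW = HIGH
g8 = g6 AND I5 = HIGH AND HIGH = HIGH
g9 = g4 OR g2 OR g8 = HIGH OR LOW OR HIGH = HIGH
g10 = g4 NOR g8 = HIGH NOR HIGH = LOW
g11 = g10 AND g6 = LOW AND HIGH = LOW
g14 = NOT g11 = NOT LOW = HIGH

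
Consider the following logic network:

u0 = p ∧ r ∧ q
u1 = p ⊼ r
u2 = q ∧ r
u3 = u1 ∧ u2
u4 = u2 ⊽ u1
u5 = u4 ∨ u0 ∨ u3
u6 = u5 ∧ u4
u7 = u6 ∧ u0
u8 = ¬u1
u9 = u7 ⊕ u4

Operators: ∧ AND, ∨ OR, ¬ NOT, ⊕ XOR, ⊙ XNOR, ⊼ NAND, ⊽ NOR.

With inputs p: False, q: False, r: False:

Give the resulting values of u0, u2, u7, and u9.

u0 = False; u2 = False; u7 = False; u9 = False

u0 = p AND r AND q = False AND False AND False = False
u1 = p NAND r = False NAND False = True
u2 = q AND r = False AND False = False
u3 = u1 AND u2 = True AND False = False
u4 = u2 NOR u1 = False NOR True = False
u5 = u4 OR u0 OR u3 = False OR False OR False = False
u6 = u5 AND u4 = False AND False = False
u7 = u6 AND u0 = False AND False = False
u9 = u7 XOR u4 = False XOR False = False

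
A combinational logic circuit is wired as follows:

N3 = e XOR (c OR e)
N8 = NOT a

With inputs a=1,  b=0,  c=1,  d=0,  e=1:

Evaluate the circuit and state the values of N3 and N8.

N3 = 0, N8 = 0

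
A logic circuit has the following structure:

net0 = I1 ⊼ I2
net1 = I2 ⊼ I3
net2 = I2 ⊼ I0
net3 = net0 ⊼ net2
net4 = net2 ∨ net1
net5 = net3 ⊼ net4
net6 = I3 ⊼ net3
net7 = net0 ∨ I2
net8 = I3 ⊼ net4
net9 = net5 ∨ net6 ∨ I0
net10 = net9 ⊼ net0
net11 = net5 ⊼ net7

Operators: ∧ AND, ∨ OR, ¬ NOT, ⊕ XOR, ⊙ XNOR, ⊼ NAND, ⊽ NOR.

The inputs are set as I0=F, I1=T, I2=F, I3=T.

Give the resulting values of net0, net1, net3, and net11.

net0 = T, net1 = T, net3 = F, net11 = F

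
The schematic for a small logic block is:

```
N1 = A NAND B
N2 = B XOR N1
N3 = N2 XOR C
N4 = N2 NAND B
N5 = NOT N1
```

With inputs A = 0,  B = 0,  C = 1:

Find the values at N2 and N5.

N2 = 1, N5 = 0

N1 = A NAND B = 0 NAND 0 = 1
N2 = B XOR N1 = 0 XOR 1 = 1
N5 = NOT N1 = NOT 1 = 0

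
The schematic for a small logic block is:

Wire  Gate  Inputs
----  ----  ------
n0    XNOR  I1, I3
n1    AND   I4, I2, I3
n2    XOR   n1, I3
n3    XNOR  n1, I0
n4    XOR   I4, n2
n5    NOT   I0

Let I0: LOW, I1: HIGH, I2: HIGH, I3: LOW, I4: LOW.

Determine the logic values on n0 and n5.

n0 = LOW, n5 = HIGH

n0 = I1 XNOR I3 = HIGH XNOR LOW = LOW
n5 = NOT I0 = NOT LOW = HIGH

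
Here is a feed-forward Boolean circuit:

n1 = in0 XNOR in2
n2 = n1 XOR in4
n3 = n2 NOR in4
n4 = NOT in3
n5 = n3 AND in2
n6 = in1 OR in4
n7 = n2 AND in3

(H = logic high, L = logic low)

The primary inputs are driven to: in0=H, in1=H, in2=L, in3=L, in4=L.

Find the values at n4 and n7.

n4 = H  n7 = L

n1 = in0 XNOR in2 = H XNOR L = L
n2 = n1 XOR in4 = L XOR L = L
n4 = NOT in3 = NOT L = H
n7 = n2 AND in3 = L AND L = L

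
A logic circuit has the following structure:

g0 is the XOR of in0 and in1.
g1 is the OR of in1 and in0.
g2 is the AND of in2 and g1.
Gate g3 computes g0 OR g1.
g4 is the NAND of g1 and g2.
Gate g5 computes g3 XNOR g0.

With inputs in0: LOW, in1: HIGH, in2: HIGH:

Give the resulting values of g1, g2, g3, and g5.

g1 = HIGH, g2 = HIGH, g3 = HIGH, g5 = HIGH

g0 = in0 XOR in1 = LOW XOR HIGH = HIGH
g1 = in1 OR in0 = HIGH OR LOW = HIGH
g2 = in2 AND g1 = HIGH AND HIGH = HIGH
g3 = g0 OR g1 = HIGH OR HIGH = HIGH
g5 = g3 XNOR g0 = HIGH XNOR HIGH = HIGH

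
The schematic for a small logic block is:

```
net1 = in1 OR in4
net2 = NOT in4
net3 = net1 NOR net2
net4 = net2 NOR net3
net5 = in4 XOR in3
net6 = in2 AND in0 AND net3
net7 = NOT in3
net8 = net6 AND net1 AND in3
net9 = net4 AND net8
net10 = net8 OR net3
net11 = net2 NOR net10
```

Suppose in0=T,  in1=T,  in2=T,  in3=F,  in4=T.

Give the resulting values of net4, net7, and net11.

net4 = T; net7 = T; net11 = T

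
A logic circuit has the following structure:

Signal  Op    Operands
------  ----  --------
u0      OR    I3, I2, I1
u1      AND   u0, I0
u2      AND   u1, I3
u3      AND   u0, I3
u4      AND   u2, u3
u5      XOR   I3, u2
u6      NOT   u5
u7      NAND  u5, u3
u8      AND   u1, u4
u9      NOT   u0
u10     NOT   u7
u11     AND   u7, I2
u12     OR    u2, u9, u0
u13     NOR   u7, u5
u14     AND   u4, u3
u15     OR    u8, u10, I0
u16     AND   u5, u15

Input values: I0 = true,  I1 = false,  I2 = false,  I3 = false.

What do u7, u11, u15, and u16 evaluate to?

u7 = true, u11 = false, u15 = true, u16 = false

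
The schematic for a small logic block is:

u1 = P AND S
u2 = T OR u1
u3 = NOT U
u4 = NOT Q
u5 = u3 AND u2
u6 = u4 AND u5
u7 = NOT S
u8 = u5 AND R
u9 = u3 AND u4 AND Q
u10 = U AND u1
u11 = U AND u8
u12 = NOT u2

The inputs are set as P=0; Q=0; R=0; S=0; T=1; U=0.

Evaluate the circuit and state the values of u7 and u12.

u7 = 1; u12 = 0

u1 = P AND S = 0 AND 0 = 0
u2 = T OR u1 = 1 OR 0 = 1
u7 = NOT S = NOT 0 = 1
u12 = NOT u2 = NOT 1 = 0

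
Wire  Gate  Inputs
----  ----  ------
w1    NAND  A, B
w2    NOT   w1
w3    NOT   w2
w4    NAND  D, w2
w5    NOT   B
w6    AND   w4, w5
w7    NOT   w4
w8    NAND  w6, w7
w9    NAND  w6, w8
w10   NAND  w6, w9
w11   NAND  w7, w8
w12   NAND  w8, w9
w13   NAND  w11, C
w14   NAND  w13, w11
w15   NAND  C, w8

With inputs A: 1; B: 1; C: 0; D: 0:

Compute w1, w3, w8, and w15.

w1 = 0, w3 = 0, w8 = 1, w15 = 1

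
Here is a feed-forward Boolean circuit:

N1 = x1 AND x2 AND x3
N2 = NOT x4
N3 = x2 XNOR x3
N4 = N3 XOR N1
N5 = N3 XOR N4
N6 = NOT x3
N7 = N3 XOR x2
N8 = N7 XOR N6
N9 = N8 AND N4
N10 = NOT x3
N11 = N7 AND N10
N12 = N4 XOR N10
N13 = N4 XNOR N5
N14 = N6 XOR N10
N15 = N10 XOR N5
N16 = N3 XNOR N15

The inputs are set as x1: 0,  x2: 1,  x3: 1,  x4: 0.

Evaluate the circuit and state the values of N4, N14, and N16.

N4 = 1, N14 = 0, N16 = 0

N1 = x1 AND x2 AND x3 = 0 AND 1 AND 1 = 0
N3 = x2 XNOR x3 = 1 XNOR 1 = 1
N4 = N3 XOR N1 = 1 XOR 0 = 1
N5 = N3 XOR N4 = 1 XOR 1 = 0
N6 = NOT x3 = NOT 1 = 0
N10 = NOT x3 = NOT 1 = 0
N14 = N6 XOR N10 = 0 XOR 0 = 0
N15 = N10 XOR N5 = 0 XOR 0 = 0
N16 = N3 XNOR N15 = 1 XNOR 0 = 0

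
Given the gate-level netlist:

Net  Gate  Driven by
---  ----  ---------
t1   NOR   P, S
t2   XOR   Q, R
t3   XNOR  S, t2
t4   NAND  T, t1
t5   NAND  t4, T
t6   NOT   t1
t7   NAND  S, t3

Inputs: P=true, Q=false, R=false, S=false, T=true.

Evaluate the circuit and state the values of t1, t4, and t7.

t1 = false, t4 = true, t7 = true

t1 = P NOR S = true NOR false = false
t2 = Q XOR R = false XOR false = false
t3 = S XNOR t2 = false XNOR false = true
t4 = T NAND t1 = true NAND false = true
t7 = S NAND t3 = false NAND true = true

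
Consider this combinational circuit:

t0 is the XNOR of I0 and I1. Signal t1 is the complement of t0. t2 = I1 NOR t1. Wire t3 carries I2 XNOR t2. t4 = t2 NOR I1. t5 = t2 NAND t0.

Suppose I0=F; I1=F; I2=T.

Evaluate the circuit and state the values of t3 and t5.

t0 = I0 XNOR I1 = F XNOR F = T
t1 = NOT t0 = NOT T = F
t2 = I1 NOR t1 = F NOR F = T
t3 = I2 XNOR t2 = T XNOR T = T
t5 = t2 NAND t0 = T NAND T = F

t3 = T  t5 = F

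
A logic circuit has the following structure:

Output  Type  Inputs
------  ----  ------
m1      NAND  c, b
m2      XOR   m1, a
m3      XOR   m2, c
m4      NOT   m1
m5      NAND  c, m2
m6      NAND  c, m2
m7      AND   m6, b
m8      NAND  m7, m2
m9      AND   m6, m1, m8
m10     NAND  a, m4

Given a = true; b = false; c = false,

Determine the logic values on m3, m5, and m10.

m3 = false, m5 = true, m10 = true

m1 = c NAND b = false NAND false = true
m2 = m1 XOR a = true XOR true = false
m3 = m2 XOR c = false XOR false = false
m4 = NOT m1 = NOT true = false
m5 = c NAND m2 = false NAND false = true
m10 = a NAND m4 = true NAND false = true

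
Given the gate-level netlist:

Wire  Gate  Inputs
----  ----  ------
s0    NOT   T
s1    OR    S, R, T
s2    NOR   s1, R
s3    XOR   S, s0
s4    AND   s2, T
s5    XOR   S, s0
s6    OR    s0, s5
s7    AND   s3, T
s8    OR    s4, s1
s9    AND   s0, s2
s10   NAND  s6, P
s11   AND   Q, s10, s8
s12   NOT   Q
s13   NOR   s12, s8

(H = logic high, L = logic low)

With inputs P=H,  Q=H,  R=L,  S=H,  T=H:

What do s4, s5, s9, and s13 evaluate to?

s0 = NOT T = NOT H = L
s1 = S OR R OR T = H OR L OR H = H
s2 = s1 NOR R = H NOR L = L
s4 = s2 AND T = L AND H = L
s5 = S XOR s0 = H XOR L = H
s8 = s4 OR s1 = L OR H = H
s9 = s0 AND s2 = L AND L = L
s12 = NOT Q = NOT H = L
s13 = s12 NOR s8 = L NOR H = L

s4 = L, s5 = H, s9 = L, s13 = L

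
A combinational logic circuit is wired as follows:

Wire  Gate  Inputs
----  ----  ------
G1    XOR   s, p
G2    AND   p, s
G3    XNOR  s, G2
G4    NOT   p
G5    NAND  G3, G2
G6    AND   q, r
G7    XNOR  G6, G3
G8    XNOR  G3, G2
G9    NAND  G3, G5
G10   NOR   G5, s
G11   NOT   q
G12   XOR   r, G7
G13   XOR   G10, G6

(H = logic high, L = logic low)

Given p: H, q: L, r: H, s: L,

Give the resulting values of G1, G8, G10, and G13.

G1 = H, G8 = L, G10 = L, G13 = L

G1 = s XOR p = L XOR H = H
G2 = p AND s = H AND L = L
G3 = s XNOR G2 = L XNOR L = H
G5 = G3 NAND G2 = H NAND L = H
G6 = q AND r = L AND H = L
G8 = G3 XNOR G2 = H XNOR L = L
G10 = G5 NOR s = H NOR L = L
G13 = G10 XOR G6 = L XOR L = L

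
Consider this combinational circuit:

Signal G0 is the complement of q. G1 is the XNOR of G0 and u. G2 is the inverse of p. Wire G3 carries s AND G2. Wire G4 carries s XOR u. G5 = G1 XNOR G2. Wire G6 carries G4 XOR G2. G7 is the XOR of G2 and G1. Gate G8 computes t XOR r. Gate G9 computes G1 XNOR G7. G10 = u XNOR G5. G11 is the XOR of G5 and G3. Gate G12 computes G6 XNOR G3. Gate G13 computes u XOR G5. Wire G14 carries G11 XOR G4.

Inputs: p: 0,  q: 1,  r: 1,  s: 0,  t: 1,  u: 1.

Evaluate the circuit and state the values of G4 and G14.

G4 = 1, G14 = 1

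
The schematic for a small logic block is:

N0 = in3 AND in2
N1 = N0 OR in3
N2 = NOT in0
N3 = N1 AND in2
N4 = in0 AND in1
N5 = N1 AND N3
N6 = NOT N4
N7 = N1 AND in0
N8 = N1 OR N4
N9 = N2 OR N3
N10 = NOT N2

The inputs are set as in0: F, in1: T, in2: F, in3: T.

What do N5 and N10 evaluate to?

N5 = F  N10 = F

N0 = in3 AND in2 = T AND F = F
N1 = N0 OR in3 = F OR T = T
N2 = NOT in0 = NOT F = T
N3 = N1 AND in2 = T AND F = F
N5 = N1 AND N3 = T AND F = F
N10 = NOT N2 = NOT T = F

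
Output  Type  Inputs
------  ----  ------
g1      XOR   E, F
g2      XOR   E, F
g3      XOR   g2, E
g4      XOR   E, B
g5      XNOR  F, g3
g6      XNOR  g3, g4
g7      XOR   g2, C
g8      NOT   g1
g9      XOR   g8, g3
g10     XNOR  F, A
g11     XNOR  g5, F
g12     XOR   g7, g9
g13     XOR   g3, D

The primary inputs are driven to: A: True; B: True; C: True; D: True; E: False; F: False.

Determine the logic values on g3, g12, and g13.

g3 = False, g12 = False, g13 = True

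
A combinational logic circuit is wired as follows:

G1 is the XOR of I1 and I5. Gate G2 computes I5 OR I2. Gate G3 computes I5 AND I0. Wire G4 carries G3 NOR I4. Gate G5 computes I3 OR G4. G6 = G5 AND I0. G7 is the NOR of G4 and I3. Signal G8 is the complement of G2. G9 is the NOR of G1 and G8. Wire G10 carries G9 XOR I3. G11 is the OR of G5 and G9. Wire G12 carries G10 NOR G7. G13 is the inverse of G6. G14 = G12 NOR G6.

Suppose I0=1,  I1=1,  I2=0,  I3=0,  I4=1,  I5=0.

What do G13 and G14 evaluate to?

G13 = 1  G14 = 1

G1 = I1 XOR I5 = 1 XOR 0 = 1
G2 = I5 OR I2 = 0 OR 0 = 0
G3 = I5 AND I0 = 0 AND 1 = 0
G4 = G3 NOR I4 = 0 NOR 1 = 0
G5 = I3 OR G4 = 0 OR 0 = 0
G6 = G5 AND I0 = 0 AND 1 = 0
G7 = G4 NOR I3 = 0 NOR 0 = 1
G8 = NOT G2 = NOT 0 = 1
G9 = G1 NOR G8 = 1 NOR 1 = 0
G10 = G9 XOR I3 = 0 XOR 0 = 0
G12 = G10 NOR G7 = 0 NOR 1 = 0
G13 = NOT G6 = NOT 0 = 1
G14 = G12 NOR G6 = 0 NOR 0 = 1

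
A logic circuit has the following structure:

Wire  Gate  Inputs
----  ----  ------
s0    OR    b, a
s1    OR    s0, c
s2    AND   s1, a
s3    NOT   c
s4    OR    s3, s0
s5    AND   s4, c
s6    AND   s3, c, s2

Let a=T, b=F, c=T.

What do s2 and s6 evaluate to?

s0 = b OR a = F OR T = T
s1 = s0 OR c = T OR T = T
s2 = s1 AND a = T AND T = T
s3 = NOT c = NOT T = F
s6 = s3 AND c AND s2 = F AND T AND T = F

s2 = T  s6 = F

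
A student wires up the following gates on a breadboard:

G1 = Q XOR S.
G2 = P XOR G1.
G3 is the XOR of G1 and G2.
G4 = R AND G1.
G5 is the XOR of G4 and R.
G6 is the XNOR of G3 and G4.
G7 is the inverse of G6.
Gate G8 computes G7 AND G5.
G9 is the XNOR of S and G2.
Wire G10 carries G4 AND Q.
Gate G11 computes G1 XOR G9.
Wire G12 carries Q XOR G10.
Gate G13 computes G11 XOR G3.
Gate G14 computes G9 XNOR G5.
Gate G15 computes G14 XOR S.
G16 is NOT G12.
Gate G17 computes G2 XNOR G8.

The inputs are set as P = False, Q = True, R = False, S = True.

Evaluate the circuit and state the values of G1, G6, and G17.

G1 = Q XOR S = True XOR True = False
G2 = P XOR G1 = False XOR False = False
G3 = G1 XOR G2 = False XOR False = False
G4 = R AND G1 = False AND False = False
G5 = G4 XOR R = False XOR False = False
G6 = G3 XNOR G4 = False XNOR False = True
G7 = NOT G6 = NOT True = False
G8 = G7 AND G5 = False AND False = False
G17 = G2 XNOR G8 = False XNOR False = True

G1 = False, G6 = True, G17 = True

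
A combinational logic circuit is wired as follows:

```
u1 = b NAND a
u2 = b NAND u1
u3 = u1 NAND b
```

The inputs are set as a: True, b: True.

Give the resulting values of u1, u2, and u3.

u1 = False, u2 = True, u3 = True

u1 = b NAND a = True NAND True = False
u2 = b NAND u1 = True NAND False = True
u3 = u1 NAND b = False NAND True = True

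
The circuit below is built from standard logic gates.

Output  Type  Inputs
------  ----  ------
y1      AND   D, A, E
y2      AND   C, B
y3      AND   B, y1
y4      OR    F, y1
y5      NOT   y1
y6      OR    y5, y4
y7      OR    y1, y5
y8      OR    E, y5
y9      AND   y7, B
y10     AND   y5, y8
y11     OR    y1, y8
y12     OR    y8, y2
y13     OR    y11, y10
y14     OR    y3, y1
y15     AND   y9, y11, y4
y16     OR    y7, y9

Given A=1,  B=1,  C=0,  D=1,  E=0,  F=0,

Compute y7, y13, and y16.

y7 = 1  y13 = 1  y16 = 1

y1 = D AND A AND E = 1 AND 1 AND 0 = 0
y5 = NOT y1 = NOT 0 = 1
y7 = y1 OR y5 = 0 OR 1 = 1
y8 = E OR y5 = 0 OR 1 = 1
y9 = y7 AND B = 1 AND 1 = 1
y10 = y5 AND y8 = 1 AND 1 = 1
y11 = y1 OR y8 = 0 OR 1 = 1
y13 = y11 OR y10 = 1 OR 1 = 1
y16 = y7 OR y9 = 1 OR 1 = 1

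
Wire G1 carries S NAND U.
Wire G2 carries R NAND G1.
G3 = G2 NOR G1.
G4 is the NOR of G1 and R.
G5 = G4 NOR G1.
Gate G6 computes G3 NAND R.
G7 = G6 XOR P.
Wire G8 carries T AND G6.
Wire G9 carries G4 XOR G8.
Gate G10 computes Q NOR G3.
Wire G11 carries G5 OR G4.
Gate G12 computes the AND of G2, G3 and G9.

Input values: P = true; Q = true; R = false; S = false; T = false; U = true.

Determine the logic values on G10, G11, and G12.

G10 = false  G11 = false  G12 = false

G1 = S NAND U = false NAND true = true
G2 = R NAND G1 = false NAND true = true
G3 = G2 NOR G1 = true NOR true = false
G4 = G1 NOR R = true NOR false = false
G5 = G4 NOR G1 = false NOR true = false
G6 = G3 NAND R = false NAND false = true
G8 = T AND G6 = false AND true = false
G9 = G4 XOR G8 = false XOR false = false
G10 = Q NOR G3 = true NOR false = false
G11 = G5 OR G4 = false OR false = false
G12 = G2 AND G3 AND G9 = true AND false AND false = false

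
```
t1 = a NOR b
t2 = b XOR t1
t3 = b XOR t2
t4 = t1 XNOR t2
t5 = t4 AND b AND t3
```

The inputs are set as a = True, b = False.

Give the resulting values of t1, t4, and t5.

t1 = a NOR b = True NOR False = False
t2 = b XOR t1 = False XOR False = False
t3 = b XOR t2 = False XOR False = False
t4 = t1 XNOR t2 = False XNOR False = True
t5 = t4 AND b AND t3 = True AND False AND False = False

t1 = False, t4 = True, t5 = False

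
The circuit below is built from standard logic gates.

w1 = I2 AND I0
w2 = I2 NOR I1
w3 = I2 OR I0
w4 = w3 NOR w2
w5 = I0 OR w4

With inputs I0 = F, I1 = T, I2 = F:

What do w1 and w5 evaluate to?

w1 = I2 AND I0 = F AND F = F
w2 = I2 NOR I1 = F NOR T = F
w3 = I2 OR I0 = F OR F = F
w4 = w3 NOR w2 = F NOR F = T
w5 = I0 OR w4 = F OR T = T

w1 = F, w5 = T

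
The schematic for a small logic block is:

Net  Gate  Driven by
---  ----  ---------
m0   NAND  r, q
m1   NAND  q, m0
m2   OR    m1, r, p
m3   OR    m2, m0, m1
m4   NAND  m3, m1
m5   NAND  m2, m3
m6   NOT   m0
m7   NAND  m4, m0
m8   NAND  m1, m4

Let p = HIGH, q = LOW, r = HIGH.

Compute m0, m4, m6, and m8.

m0 = HIGH; m4 = LOW; m6 = LOW; m8 = HIGH

m0 = r NAND q = HIGH NAND LOW = HIGH
m1 = q NAND m0 = LOW NAND HIGH = HIGH
m2 = m1 OR r OR p = HIGH OR HIGH OR HIGH = HIGH
m3 = m2 OR m0 OR m1 = HIGH OR HIGH OR HIGH = HIGH
m4 = m3 NAND m1 = HIGH NAND HIGH = LOW
m6 = NOT m0 = NOT HIGH = LOW
m8 = m1 NAND m4 = HIGH NAND LOW = HIGH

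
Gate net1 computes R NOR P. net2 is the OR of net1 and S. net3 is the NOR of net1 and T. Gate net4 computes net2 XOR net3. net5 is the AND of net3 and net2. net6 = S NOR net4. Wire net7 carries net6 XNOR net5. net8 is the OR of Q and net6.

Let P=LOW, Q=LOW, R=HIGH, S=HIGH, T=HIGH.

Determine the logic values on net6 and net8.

net1 = R NOR P = HIGH NOR LOW = LOW
net2 = net1 OR S = LOW OR HIGH = HIGH
net3 = net1 NOR T = LOW NOR HIGH = LOW
net4 = net2 XOR net3 = HIGH XOR LOW = HIGH
net6 = S NOR net4 = HIGH NOR HIGH = LOW
net8 = Q OR net6 = LOW OR LOW = LOW

net6 = LOW  net8 = LOW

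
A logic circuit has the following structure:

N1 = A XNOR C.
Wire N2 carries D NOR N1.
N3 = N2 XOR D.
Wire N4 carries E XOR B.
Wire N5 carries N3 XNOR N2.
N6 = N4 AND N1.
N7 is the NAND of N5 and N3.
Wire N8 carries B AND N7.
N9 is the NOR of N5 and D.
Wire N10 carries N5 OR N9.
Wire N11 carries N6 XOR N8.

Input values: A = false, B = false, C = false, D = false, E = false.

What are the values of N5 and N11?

N5 = true  N11 = false

N1 = A XNOR C = false XNOR false = true
N2 = D NOR N1 = false NOR true = false
N3 = N2 XOR D = false XOR false = false
N4 = E XOR B = false XOR false = false
N5 = N3 XNOR N2 = false XNOR false = true
N6 = N4 AND N1 = false AND true = false
N7 = N5 NAND N3 = true NAND false = true
N8 = B AND N7 = false AND true = false
N11 = N6 XOR N8 = false XOR false = false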